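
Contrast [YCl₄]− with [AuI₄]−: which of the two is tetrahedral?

[YCl₄]−

For [YCl₄]−: Summing ligand charges against the −1 overall charge gives an oxidation state of +3 for yttrium. Group 3 minus oxidation state 3 gives a d⁰ configuration. A d⁰ ion has no crystal-field stabilisation preference between square planar and tetrahedral, so four ligands adopt the sterically favoured tetrahedral geometry. → tetrahedral.
For [AuI₄]−: Summing ligand charges against the −1 overall charge gives an oxidation state of +3 for gold. Au sits in group 11, so the d-electron count is 11 − 3 = 8. A 5d d⁸ ion has a large crystal-field splitting; square planar leaves the high-energy d_{x²−y²} orbital empty and maximises CFSE. → square planar.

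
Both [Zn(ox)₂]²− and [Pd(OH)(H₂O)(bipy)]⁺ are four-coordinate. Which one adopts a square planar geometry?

[Pd(OH)(H₂O)(bipy)]⁺

For [Zn(ox)₂]²−: Ligand charges: each oxalate is −2. With an overall charge of −2 the zinc centre must be in the +2 oxidation state. Zinc is a group-12 element; Zn(II) is therefore d¹⁰. A d¹⁰ ion has no crystal-field stabilisation preference between square planar and tetrahedral, so four ligands adopt the sterically favoured tetrahedral geometry. → tetrahedral.
For [Pd(OH)(H₂O)(bipy)]⁺: Ligand charges: each hydroxide is −1; water is neutral; 2,2′-bipyridine is neutral. With an overall charge of +1 the palladium centre must be in the +2 oxidation state. Group 10 minus oxidation state 2 gives a d⁸ configuration. A 4d d⁸ ion has a large crystal-field splitting; square planar leaves the high-energy d_{x²−y²} orbital empty and maximises CFSE. → square planar.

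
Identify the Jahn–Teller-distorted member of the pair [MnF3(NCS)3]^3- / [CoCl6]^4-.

[MnF3(NCS)3]^3-: Summing ligand charges against the −3 overall charge gives an oxidation state of +3 for manganese. Mn sits in group 7, so the d-electron count is 7 − 3 = 4. Fluoride and isothiocyanate are weak-field ligands for a first-row metal, so the complex is high-spin. The t₂g³e_g¹ (high-spin) configuration has an unevenly filled e_g set; the Jahn–Teller theorem predicts a tetragonal distortion (typically axial elongation) to lift the degeneracy.
[CoCl6]^4-: Summing ligand charges against the −4 overall charge gives an oxidation state of +2 for cobalt. Group 9 minus oxidation state 2 gives a d⁷ configuration. Chloride is a weak-field ligand for a first-row metal, so the complex is high-spin. The d⁷ configuration leaves the e_g set evenly filled (or empty) — no strong Jahn–Teller driving force.

[MnF3(NCS)3]^3-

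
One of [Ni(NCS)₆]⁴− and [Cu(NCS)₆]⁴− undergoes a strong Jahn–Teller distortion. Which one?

[Cu(NCS)₆]⁴−

[Ni(NCS)₆]⁴−: Summing ligand charges against the −4 overall charge gives an oxidation state of +2 for nickel. Nickel is a group-10 element; Ni(II) is therefore d⁸. The d⁸ configuration leaves the e_g set evenly filled (or empty) — no strong Jahn–Teller driving force.
[Cu(NCS)₆]⁴−: Ligand charges: each isothiocyanate is −1. With an overall charge of −4 the copper centre must be in the +2 oxidation state. Copper is a group-11 element; Cu(II) is therefore d⁹. The t₂g⁶e_g³ configuration has an unevenly filled e_g set; the Jahn–Teller theorem predicts a tetragonal distortion (typically axial elongation) to lift the degeneracy.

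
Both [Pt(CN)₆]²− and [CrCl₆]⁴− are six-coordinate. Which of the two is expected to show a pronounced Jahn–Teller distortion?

[CrCl₆]⁴−

[Pt(CN)₆]²−: Each cyanide is −1; balancing the −2 overall charge requires Pt(IV). Group 10 minus oxidation state 4 gives a d⁶ configuration. A 5d ion has a large Δₒ and is invariably low-spin. The d⁶ configuration leaves the e_g set evenly filled (or empty) — no strong Jahn–Teller driving force.
[CrCl₆]⁴−: Each chloride is −1; balancing the −4 overall charge requires Cr(II). Chromium is a group-6 element; Cr(II) is therefore d⁴. Chloride is a weak-field ligand for a first-row metal, so the complex is high-spin. The t₂g³e_g¹ (high-spin) configuration has an unevenly filled e_g set; the Jahn–Teller theorem predicts a tetragonal distortion (typically axial elongation) to lift the degeneracy.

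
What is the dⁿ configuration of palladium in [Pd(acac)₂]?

Ligand charges: each acetylacetonate is −1. With an overall charge of 0 the palladium centre must be in the +2 oxidation state.
Pd sits in group 10, so the d-electron count is 10 − 2 = 8.

d8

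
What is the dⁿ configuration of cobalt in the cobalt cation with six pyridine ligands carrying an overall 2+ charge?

d⁷

Summing ligand charges against the +2 overall charge gives an oxidation state of +2 for cobalt.
Cobalt is a group-9 element; Co(II) is therefore d⁷.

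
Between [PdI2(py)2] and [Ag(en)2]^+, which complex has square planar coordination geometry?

[PdI2(py)2]

For [PdI2(py)2]: Ligand charges: each iodide is −1; pyridine is neutral. With an overall charge of 0 the palladium centre must be in the +2 oxidation state. Pd sits in group 10, so the d-electron count is 10 − 2 = 8. A 4d d⁸ ion has a large crystal-field splitting; square planar leaves the high-energy d_{x²−y²} orbital empty and maximises CFSE. → square planar.
For [Ag(en)2]^+: Summing ligand charges against the +1 overall charge gives an oxidation state of +1 for silver. Ag sits in group 11, so the d-electron count is 11 − 1 = 10. A d¹⁰ ion has no crystal-field stabilisation preference between square planar and tetrahedral, so four ligands adopt the sterically favoured tetrahedral geometry. → tetrahedral.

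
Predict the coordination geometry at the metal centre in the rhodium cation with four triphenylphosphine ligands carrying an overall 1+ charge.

Triphenylphosphine is neutral; balancing the +1 overall charge requires Rh(I).
Group 9 minus oxidation state 1 gives a d⁸ configuration.
With 4 monodentate ligands the coordination number is 4.
A 4d d⁸ ion has a large crystal-field splitting; square planar leaves the high-energy d_{x²−y²} orbital empty and maximises CFSE.

square planar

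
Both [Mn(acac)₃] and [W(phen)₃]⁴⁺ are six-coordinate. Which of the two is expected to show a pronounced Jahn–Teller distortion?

[Mn(acac)₃]: Ligand charges: each acetylacetonate is −1. With an overall charge of 0 the manganese centre must be in the +3 oxidation state. Group 7 minus oxidation state 3 gives a d⁴ configuration. Acetylacetonate is a weak-field ligand for a first-row metal, so the complex is high-spin. The t₂g³e_g¹ (high-spin) configuration has an unevenly filled e_g set; the Jahn–Teller theorem predicts a tetragonal distortion (typically axial elongation) to lift the degeneracy.
[W(phen)₃]⁴⁺: Summing ligand charges against the +4 overall charge gives an oxidation state of +4 for tungsten. W sits in group 6, so the d-electron count is 6 − 4 = 2. The d² configuration leaves the e_g set evenly filled (or empty) — no strong Jahn–Teller driving force.

[Mn(acac)₃]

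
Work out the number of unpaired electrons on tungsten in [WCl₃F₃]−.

Ligand charges: each chloride is −1; each fluoride is −1. With an overall charge of −1 the tungsten centre must be in the +5 oxidation state.
Tungsten is a group-6 element; W(V) is therefore d¹.
In an octahedral field the d¹ configuration is t₂g¹e_g⁰ (only one arrangement possible), giving 1 unpaired electron.

1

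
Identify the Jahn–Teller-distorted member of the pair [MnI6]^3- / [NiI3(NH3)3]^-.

[MnI6]^3-: Ligand charges: each iodide is −1. With an overall charge of −3 the manganese centre must be in the +3 oxidation state. Manganese is a group-7 element; Mn(III) is therefore d⁴. Iodide is a weak-field ligand for a first-row metal, so the complex is high-spin. The t₂g³e_g¹ (high-spin) configuration has an unevenly filled e_g set; the Jahn–Teller theorem predicts a tetragonal distortion (typically axial elongation) to lift the degeneracy.
[NiI3(NH3)3]^-: Summing ligand charges against the −1 overall charge gives an oxidation state of +2 for nickel. Ni sits in group 10, so the d-electron count is 10 − 2 = 8. The d⁸ configuration leaves the e_g set evenly filled (or empty) — no strong Jahn–Teller driving force.

[MnI6]^3-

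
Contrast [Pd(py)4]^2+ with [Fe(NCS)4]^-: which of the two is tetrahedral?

[Fe(NCS)4]^-

For [Pd(py)4]^2+: Ligand charges: pyridine is neutral. With an overall charge of +2 the palladium centre must be in the +2 oxidation state. Group 10 minus oxidation state 2 gives a d⁸ configuration. A 4d d⁸ ion has a large crystal-field splitting; square planar leaves the high-energy d_{x²−y²} orbital empty and maximises CFSE. → square planar.
For [Fe(NCS)4]^-: Each isothiocyanate is −1; balancing the −1 overall charge requires Fe(III). Iron is a group-8 element; Fe(III) is therefore d⁵. A high-spin d⁵ ion has zero CFSE in either geometry, so four ligands adopt the sterically favoured tetrahedral geometry. → tetrahedral.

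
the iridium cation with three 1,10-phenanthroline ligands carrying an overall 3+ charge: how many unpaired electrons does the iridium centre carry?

Summing ligand charges against the +3 overall charge gives an oxidation state of +3 for iridium.
Ir sits in group 9, so the d-electron count is 9 − 3 = 6.
Counting donor atoms: 3×1,10-phenanthroline (bidentate) → 6 donors. Coordination number = 6.
The spin state decides the count: a 5d ion has a large Δₒ and is invariably low-spin.
An octahedral low-spin d⁶ ion is t₂g⁶e_g⁰, giving 0 unpaired electrons.

0 unpaired electrons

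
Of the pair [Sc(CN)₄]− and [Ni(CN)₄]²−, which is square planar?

For [Sc(CN)₄]−: Ligand charges: each cyanide is −1. With an overall charge of −1 the scandium centre must be in the +3 oxidation state. Group 3 minus oxidation state 3 gives a d⁰ configuration. A d⁰ ion has no crystal-field stabilisation preference between square planar and tetrahedral, so four ligands adopt the sterically favoured tetrahedral geometry. → tetrahedral.
For [Ni(CN)₄]²−: Ligand charges: each cyanide is −1. With an overall charge of −2 the nickel centre must be in the +2 oxidation state. Ni sits in group 10, so the d-electron count is 10 − 2 = 8. Cyanide is a strong-field ligand (high in the spectrochemical series). A 3d d⁸ ion with strong-field ligands gains enough CFSE to favour square planar over tetrahedral. → square planar.

[Ni(CN)₄]²−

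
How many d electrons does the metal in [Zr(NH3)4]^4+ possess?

d⁰

Summing ligand charges against the +4 overall charge gives an oxidation state of +4 for zirconium.
Group 4 minus oxidation state 4 gives a d⁰ configuration.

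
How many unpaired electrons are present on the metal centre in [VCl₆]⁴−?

Summing ligand charges against the −4 overall charge gives an oxidation state of +2 for vanadium.
Vanadium is a group-5 element; V(II) is therefore d³.
In an octahedral field the d³ configuration is t₂g³e_g⁰ (only one arrangement possible), giving 3 unpaired electrons.

3 unpaired electrons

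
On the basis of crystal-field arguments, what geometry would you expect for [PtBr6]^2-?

octahedral

Ligand charges: each bromide is −1. With an overall charge of −2 the platinum centre must be in the +4 oxidation state.
Platinum is a group-10 element; Pt(IV) is therefore d⁶.
Coordination number: 6.
Six donors around a single metal centre give an octahedral coordination sphere.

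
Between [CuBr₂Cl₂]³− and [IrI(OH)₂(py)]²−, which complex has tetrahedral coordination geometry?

For [CuBr₂Cl₂]³−: Summing ligand charges against the −3 overall charge gives an oxidation state of +1 for copper. Cu sits in group 11, so the d-electron count is 11 − 1 = 10. A d¹⁰ ion has no crystal-field stabilisation preference between square planar and tetrahedral, so four ligands adopt the sterically favoured tetrahedral geometry. → tetrahedral.
For [IrI(OH)₂(py)]²−: Each iodide is −1; each hydroxide is −1; pyridine is neutral; balancing the −2 overall charge requires Ir(I). Group 9 minus oxidation state 1 gives a d⁸ configuration. A 5d d⁸ ion has a large crystal-field splitting; square planar leaves the high-energy d_{x²−y²} orbital empty and maximises CFSE. → square planar.

[CuBr₂Cl₂]³−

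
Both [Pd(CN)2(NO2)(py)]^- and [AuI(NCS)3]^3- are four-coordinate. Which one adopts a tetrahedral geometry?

For [Pd(CN)2(NO2)(py)]^-: Ligand charges: each cyanide is −1; each nitro (N-bound nitrite) is −1; pyridine is neutral. With an overall charge of −1 the palladium centre must be in the +2 oxidation state. Palladium is a group-10 element; Pd(II) is therefore d⁸. A 4d d⁸ ion has a large crystal-field splitting; square planar leaves the high-energy d_{x²−y²} orbital empty and maximises CFSE. → square planar.
For [AuI(NCS)3]^3-: Each iodide is −1; each isothiocyanate is −1; balancing the −3 overall charge requires Au(I). Group 11 minus oxidation state 1 gives a d¹⁰ configuration. A d¹⁰ ion has no crystal-field stabilisation preference between square planar and tetrahedral, so four ligands adopt the sterically favoured tetrahedral geometry. → tetrahedral.

[AuI(NCS)3]^3-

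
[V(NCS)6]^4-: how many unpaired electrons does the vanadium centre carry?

Each isothiocyanate is −1; balancing the −4 overall charge requires V(II).
V sits in group 5, so the d-electron count is 5 − 2 = 3.
In an octahedral field the d³ configuration is t₂g³e_g⁰ (only one arrangement possible), giving 3 unpaired electrons.

3 unpaired electrons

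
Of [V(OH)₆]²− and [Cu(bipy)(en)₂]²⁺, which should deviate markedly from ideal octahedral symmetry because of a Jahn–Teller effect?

[Cu(bipy)(en)₂]²⁺

[V(OH)₆]²−: Ligand charges: each hydroxide is −1. With an overall charge of −2 the vanadium centre must be in the +4 oxidation state. V sits in group 5, so the d-electron count is 5 − 4 = 1. The d¹ configuration leaves the e_g set evenly filled (or empty) — no strong Jahn–Teller driving force.
[Cu(bipy)(en)₂]²⁺: Summing ligand charges against the +2 overall charge gives an oxidation state of +2 for copper. Group 11 minus oxidation state 2 gives a d⁹ configuration. The t₂g⁶e_g³ configuration has an unevenly filled e_g set; the Jahn–Teller theorem predicts a tetragonal distortion (typically axial elongation) to lift the degeneracy.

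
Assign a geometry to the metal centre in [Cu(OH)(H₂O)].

Summing ligand charges against the 0 overall charge gives an oxidation state of +1 for copper.
Cu sits in group 11, so the d-electron count is 11 − 1 = 10.
With 2 monodentate ligands the coordination number is 2.
A d¹⁰ ion with only two ligands adopts a linear arrangement (sp hybridisation; no CFSE preference).

linear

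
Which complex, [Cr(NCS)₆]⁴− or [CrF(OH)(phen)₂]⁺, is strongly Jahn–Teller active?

[Cr(NCS)₆]⁴−

[Cr(NCS)₆]⁴−: Ligand charges: each isothiocyanate is −1. With an overall charge of −4 the chromium centre must be in the +2 oxidation state. Chromium is a group-6 element; Cr(II) is therefore d⁴. Isothiocyanate is a weak-field ligand for a first-row metal, so the complex is high-spin. The t₂g³e_g¹ (high-spin) configuration has an unevenly filled e_g set; the Jahn–Teller theorem predicts a tetragonal distortion (typically axial elongation) to lift the degeneracy.
[CrF(OH)(phen)₂]⁺: Summing ligand charges against the +1 overall charge gives an oxidation state of +3 for chromium. Group 6 minus oxidation state 3 gives a d³ configuration. The d³ configuration leaves the e_g set evenly filled (or empty) — no strong Jahn–Teller driving force.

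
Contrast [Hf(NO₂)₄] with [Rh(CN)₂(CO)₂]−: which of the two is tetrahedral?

For [Hf(NO₂)₄]: Summing ligand charges against the 0 overall charge gives an oxidation state of +4 for hafnium. Hafnium is a group-4 element; Hf(IV) is therefore d⁰. A d⁰ ion has no crystal-field stabilisation preference between square planar and tetrahedral, so four ligands adopt the sterically favoured tetrahedral geometry. → tetrahedral.
For [Rh(CN)₂(CO)₂]−: Ligand charges: each cyanide is −1; carbonyl is neutral. With an overall charge of −1 the rhodium centre must be in the +1 oxidation state. Group 9 minus oxidation state 1 gives a d⁸ configuration. A 4d d⁸ ion has a large crystal-field splitting; square planar leaves the high-energy d_{x²−y²} orbital empty and maximises CFSE. → square planar.

[Hf(NO₂)₄]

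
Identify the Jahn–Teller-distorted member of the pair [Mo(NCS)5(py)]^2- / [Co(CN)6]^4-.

[Mo(NCS)5(py)]^2-: Ligand charges: each isothiocyanate is −1; pyridine is neutral. With an overall charge of −2 the molybdenum centre must be in the +3 oxidation state. Molybdenum is a group-6 element; Mo(III) is therefore d³. The d³ configuration leaves the e_g set evenly filled (or empty) — no strong Jahn–Teller driving force.
[Co(CN)6]^4-: Ligand charges: each cyanide is −1. With an overall charge of −4 the cobalt centre must be in the +2 oxidation state. Co sits in group 9, so the d-electron count is 9 − 2 = 7. Cyanide is a strong-field ligand (high in the spectrochemical series) for a first-row metal, so the complex is low-spin. The t₂g⁶e_g¹ (low-spin) configuration has an unevenly filled e_g set; the Jahn–Teller theorem predicts a tetragonal distortion (typically axial elongation) to lift the degeneracy.

[Co(CN)6]^4-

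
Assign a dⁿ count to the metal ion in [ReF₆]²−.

d3

Summing ligand charges against the −2 overall charge gives an oxidation state of +4 for rhenium.
Re sits in group 7, so the d-electron count is 7 − 4 = 3.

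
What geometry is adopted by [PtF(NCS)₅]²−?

Ligand charges: each fluoride is −1; each isothiocyanate is −1. With an overall charge of −2 the platinum centre must be in the +4 oxidation state.
Group 10 minus oxidation state 4 gives a d⁶ configuration.
Coordination number: 6.
Six donors around a single metal centre give an octahedral coordination sphere.

octahedral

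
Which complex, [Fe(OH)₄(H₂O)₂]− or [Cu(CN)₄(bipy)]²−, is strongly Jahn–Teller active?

[Cu(CN)₄(bipy)]²−

[Fe(OH)₄(H₂O)₂]−: Each hydroxide is −1; water is neutral; balancing the −1 overall charge requires Fe(III). Fe sits in group 8, so the d-electron count is 8 − 3 = 5. Hydroxide is a weak-field ligand for a first-row metal, so the complex is high-spin. The d⁵ configuration leaves the e_g set evenly filled (or empty) — no strong Jahn–Teller driving force.
[Cu(CN)₄(bipy)]²−: Ligand charges: each cyanide is −1; 2,2′-bipyridine is neutral. With an overall charge of −2 the copper centre must be in the +2 oxidation state. Copper is a group-11 element; Cu(II) is therefore d⁹. The t₂g⁶e_g³ configuration has an unevenly filled e_g set; the Jahn–Teller theorem predicts a tetragonal distortion (typically axial elongation) to lift the degeneracy.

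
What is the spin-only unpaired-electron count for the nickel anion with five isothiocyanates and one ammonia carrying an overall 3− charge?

Each isothiocyanate is −1; ammonia is neutral; balancing the −3 overall charge requires Ni(II).
Ni sits in group 10, so the d-electron count is 10 − 2 = 8.
In an octahedral field the d⁸ configuration is t₂g⁶e_g² (only one arrangement possible), giving 2 unpaired electrons.

2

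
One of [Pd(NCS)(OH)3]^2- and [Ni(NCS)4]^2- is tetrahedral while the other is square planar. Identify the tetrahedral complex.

[Ni(NCS)4]^2-

For [Pd(NCS)(OH)3]^2-: Each isothiocyanate is −1; each hydroxide is −1; balancing the −2 overall charge requires Pd(II). Palladium is a group-10 element; Pd(II) is therefore d⁸. A 4d d⁸ ion has a large crystal-field splitting; square planar leaves the high-energy d_{x²−y²} orbital empty and maximises CFSE. → square planar.
For [Ni(NCS)4]^2-: Each isothiocyanate is −1; balancing the −2 overall charge requires Ni(II). Group 10 minus oxidation state 2 gives a d⁸ configuration. Isothiocyanate is a weak-field ligand. With weak-field ligands the CFSE gain from square planar is small, so a 3d d⁸ ion takes the sterically preferred tetrahedral geometry. → tetrahedral.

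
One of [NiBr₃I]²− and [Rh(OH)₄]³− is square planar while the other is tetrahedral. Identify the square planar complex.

For [NiBr₃I]²−: Summing ligand charges against the −2 overall charge gives an oxidation state of +2 for nickel. Nickel is a group-10 element; Ni(II) is therefore d⁸. Bromide and iodide are weak-field ligands. With weak-field ligands the CFSE gain from square planar is small, so a 3d d⁸ ion takes the sterically preferred tetrahedral geometry. → tetrahedral.
For [Rh(OH)₄]³−: Each hydroxide is −1; balancing the −3 overall charge requires Rh(I). Rhodium is a group-9 element; Rh(I) is therefore d⁸. A 4d d⁸ ion has a large crystal-field splitting; square planar leaves the high-energy d_{x²−y²} orbital empty and maximises CFSE. → square planar.

[Rh(OH)₄]³−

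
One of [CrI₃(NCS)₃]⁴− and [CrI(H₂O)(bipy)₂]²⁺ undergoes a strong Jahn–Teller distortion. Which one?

[CrI₃(NCS)₃]⁴−

[CrI₃(NCS)₃]⁴−: Ligand charges: each iodide is −1; each isothiocyanate is −1. With an overall charge of −4 the chromium centre must be in the +2 oxidation state. Cr sits in group 6, so the d-electron count is 6 − 2 = 4. Iodide and isothiocyanate are weak-field ligands for a first-row metal, so the complex is high-spin. The t₂g³e_g¹ (high-spin) configuration has an unevenly filled e_g set; the Jahn–Teller theorem predicts a tetragonal distortion (typically axial elongation) to lift the degeneracy.
[CrI(H₂O)(bipy)₂]²⁺: Ligand charges: each iodide is −1; water is neutral; 2,2′-bipyridine is neutral. With an overall charge of +2 the chromium centre must be in the +3 oxidation state. Chromium is a group-6 element; Cr(III) is therefore d³. The d³ configuration leaves the e_g set evenly filled (or empty) — no strong Jahn–Teller driving force.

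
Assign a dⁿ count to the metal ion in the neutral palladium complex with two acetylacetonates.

Ligand charges: each acetylacetonate is −1. With an overall charge of 0 the palladium centre must be in the +2 oxidation state.
Pd sits in group 10, so the d-electron count is 10 − 2 = 8.

d8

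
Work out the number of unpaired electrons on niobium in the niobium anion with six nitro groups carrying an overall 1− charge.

0

Each nitro (N-bound nitrite) is −1; balancing the −1 overall charge requires Nb(V).
Group 5 minus oxidation state 5 gives a d⁰ configuration.
In an octahedral field the d⁰ configuration is t₂g⁰e_g⁰, giving 0 unpaired electrons.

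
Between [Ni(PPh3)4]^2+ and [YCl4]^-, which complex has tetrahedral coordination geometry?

For [Ni(PPh3)4]^2+: Ligand charges: triphenylphosphine is neutral. With an overall charge of +2 the nickel centre must be in the +2 oxidation state. Ni sits in group 10, so the d-electron count is 10 − 2 = 8. Triphenylphosphine is a strong-field ligand (high in the spectrochemical series). A 3d d⁸ ion with strong-field ligands gains enough CFSE to favour square planar over tetrahedral. → square planar.
For [YCl4]^-: Each chloride is −1; balancing the −1 overall charge requires Y(III). Y sits in group 3, so the d-electron count is 3 − 3 = 0. A d⁰ ion has no crystal-field stabilisation preference between square planar and tetrahedral, so four ligands adopt the sterically favoured tetrahedral geometry. → tetrahedral.

[YCl4]^-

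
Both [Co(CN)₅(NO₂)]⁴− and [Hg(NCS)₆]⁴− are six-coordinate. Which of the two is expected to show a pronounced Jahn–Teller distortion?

[Co(CN)₅(NO₂)]⁴−: Each cyanide is −1; each nitro (N-bound nitrite) is −1; balancing the −4 overall charge requires Co(II). Group 9 minus oxidation state 2 gives a d⁷ configuration. Cyanide and nitro (N-bound nitrite) are strong-field ligands (high in the spectrochemical series) for a first-row metal, so the complex is low-spin. The t₂g⁶e_g¹ (low-spin) configuration has an unevenly filled e_g set; the Jahn–Teller theorem predicts a tetragonal distortion (typically axial elongation) to lift the degeneracy.
[Hg(NCS)₆]⁴−: Summing ligand charges against the −4 overall charge gives an oxidation state of +2 for mercury. Mercury is a group-12 element; Hg(II) is therefore d¹⁰. The d¹⁰ configuration leaves the e_g set evenly filled (or empty) — no strong Jahn–Teller driving force.

[Co(CN)₅(NO₂)]⁴−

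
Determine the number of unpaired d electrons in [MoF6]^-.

Summing ligand charges against the −1 overall charge gives an oxidation state of +5 for molybdenum.
Group 6 minus oxidation state 5 gives a d¹ configuration.
In an octahedral field the d¹ configuration is t₂g¹e_g⁰ (only one arrangement possible), giving 1 unpaired electron.

1 unpaired electron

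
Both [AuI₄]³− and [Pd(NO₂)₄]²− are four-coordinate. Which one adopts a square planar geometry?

For [AuI₄]³−: Summing ligand charges against the −3 overall charge gives an oxidation state of +1 for gold. Group 11 minus oxidation state 1 gives a d¹⁰ configuration. A d¹⁰ ion has no crystal-field stabilisation preference between square planar and tetrahedral, so four ligands adopt the sterically favoured tetrahedral geometry. → tetrahedral.
For [Pd(NO₂)₄]²−: Ligand charges: each nitro (N-bound nitrite) is −1. With an overall charge of −2 the palladium centre must be in the +2 oxidation state. Pd sits in group 10, so the d-electron count is 10 − 2 = 8. A 4d d⁸ ion has a large crystal-field splitting; square planar leaves the high-energy d_{x²−y²} orbital empty and maximises CFSE. → square planar.

[Pd(NO₂)₄]²−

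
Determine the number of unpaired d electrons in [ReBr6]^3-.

Ligand charges: each bromide is −1. With an overall charge of −3 the rhenium centre must be in the +3 oxidation state.
Re sits in group 7, so the d-electron count is 7 − 3 = 4.
The spin state decides the count: a 5d ion has a large Δₒ and is invariably low-spin.
An octahedral low-spin d⁴ ion is t₂g⁴e_g⁰, giving 2 unpaired electrons.

2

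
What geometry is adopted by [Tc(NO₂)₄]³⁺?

Each nitro (N-bound nitrite) is −1; balancing the +3 overall charge requires Tc(VII).
Group 7 minus oxidation state 7 gives a d⁰ configuration.
Coordination number: 4.
A d⁰ ion has no crystal-field stabilisation preference between square planar and tetrahedral, so four ligands adopt the sterically favoured tetrahedral geometry.

tetrahedral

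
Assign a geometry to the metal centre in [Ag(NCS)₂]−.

linear

Ligand charges: each isothiocyanate is −1. With an overall charge of −1 the silver centre must be in the +1 oxidation state.
Group 11 minus oxidation state 1 gives a d¹⁰ configuration.
Coordination number: 2.
A d¹⁰ ion with only two ligands adopts a linear arrangement (sp hybridisation; no CFSE preference).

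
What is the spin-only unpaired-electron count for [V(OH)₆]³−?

2 unpaired electrons

Summing ligand charges against the −3 overall charge gives an oxidation state of +3 for vanadium.
Group 5 minus oxidation state 3 gives a d² configuration.
In an octahedral field the d² configuration is t₂g²e_g⁰ (only one arrangement possible), giving 2 unpaired electrons.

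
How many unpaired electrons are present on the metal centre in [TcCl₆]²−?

Each chloride is −1; balancing the −2 overall charge requires Tc(IV).
Tc sits in group 7, so the d-electron count is 7 − 4 = 3.
In an octahedral field the d³ configuration is t₂g³e_g⁰ (only one arrangement possible), giving 3 unpaired electrons.

3 unpaired electrons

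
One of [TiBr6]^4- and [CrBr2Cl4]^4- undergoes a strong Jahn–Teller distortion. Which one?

[TiBr6]^4-: Summing ligand charges against the −4 overall charge gives an oxidation state of +2 for titanium. Ti sits in group 4, so the d-electron count is 4 − 2 = 2. The d² configuration leaves the e_g set evenly filled (or empty) — no strong Jahn–Teller driving force.
[CrBr2Cl4]^4-: Summing ligand charges against the −4 overall charge gives an oxidation state of +2 for chromium. Cr sits in group 6, so the d-electron count is 6 − 2 = 4. Bromide and chloride are weak-field ligands for a first-row metal, so the complex is high-spin. The t₂g³e_g¹ (high-spin) configuration has an unevenly filled e_g set; the Jahn–Teller theorem predicts a tetragonal distortion (typically axial elongation) to lift the degeneracy.

[CrBr2Cl4]^4-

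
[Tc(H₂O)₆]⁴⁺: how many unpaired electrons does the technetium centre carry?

3

Water is neutral; balancing the +4 overall charge requires Tc(IV).
Tc sits in group 7, so the d-electron count is 7 − 4 = 3.
In an octahedral field the d³ configuration is t₂g³e_g⁰ (only one arrangement possible), giving 3 unpaired electrons.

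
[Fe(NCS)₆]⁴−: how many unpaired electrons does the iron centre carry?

Each isothiocyanate is −1; balancing the −4 overall charge requires Fe(II).
Fe sits in group 8, so the d-electron count is 8 − 2 = 6.
The spin state decides the count: Isothiocyanate is a weak-field ligand for a first-row metal, so the complex is high-spin.
An octahedral high-spin d⁶ ion is t₂g⁴e_g², giving 4 unpaired electrons.

4 unpaired electrons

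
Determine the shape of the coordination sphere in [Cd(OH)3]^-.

trigonal planar

Ligand charges: each hydroxide is −1. With an overall charge of −1 the cadmium centre must be in the +2 oxidation state.
Cd sits in group 12, so the d-electron count is 12 − 2 = 10.
With 3 monodentate ligands the coordination number is 3.
Three ligands around a d¹⁰ centre minimise repulsion in a trigonal-planar arrangement.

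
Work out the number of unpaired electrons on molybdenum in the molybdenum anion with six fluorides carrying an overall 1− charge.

1 unpaired electron

Summing ligand charges against the −1 overall charge gives an oxidation state of +5 for molybdenum.
Molybdenum is a group-6 element; Mo(V) is therefore d¹.
In an octahedral field the d¹ configuration is t₂g¹e_g⁰ (only one arrangement possible), giving 1 unpaired electron.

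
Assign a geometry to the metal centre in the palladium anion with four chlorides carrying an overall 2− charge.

square planar

Each chloride is −1; balancing the −2 overall charge requires Pd(II).
Palladium is a group-10 element; Pd(II) is therefore d⁸.
With 4 monodentate ligands the coordination number is 4.
A 4d d⁸ ion has a large crystal-field splitting; square planar leaves the high-energy d_{x²−y²} orbital empty and maximises CFSE.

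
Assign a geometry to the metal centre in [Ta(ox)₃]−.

Ligand charges: each oxalate is −2. With an overall charge of −1 the tantalum centre must be in the +5 oxidation state.
Group 5 minus oxidation state 5 gives a d⁰ configuration.
Counting donor atoms: 3×oxalate (bidentate) → 6 donors. Coordination number = 6.
Six donors around a single metal centre give an octahedral coordination sphere.

octahedral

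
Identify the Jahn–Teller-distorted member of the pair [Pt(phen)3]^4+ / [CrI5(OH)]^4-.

[CrI5(OH)]^4-

[Pt(phen)3]^4+: Summing ligand charges against the +4 overall charge gives an oxidation state of +4 for platinum. Platinum is a group-10 element; Pt(IV) is therefore d⁶. A 5d ion has a large Δₒ and is invariably low-spin. The d⁶ configuration leaves the e_g set evenly filled (or empty) — no strong Jahn–Teller driving force.
[CrI5(OH)]^4-: Each iodide is −1; each hydroxide is −1; balancing the −4 overall charge requires Cr(II). Chromium is a group-6 element; Cr(II) is therefore d⁴. Hydroxide and iodide are weak-field ligands for a first-row metal, so the complex is high-spin. The t₂g³e_g¹ (high-spin) configuration has an unevenly filled e_g set; the Jahn–Teller theorem predicts a tetragonal distortion (typically axial elongation) to lift the degeneracy.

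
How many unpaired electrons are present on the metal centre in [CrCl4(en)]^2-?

4

Summing ligand charges against the −2 overall charge gives an oxidation state of +2 for chromium.
Group 6 minus oxidation state 2 gives a d⁴ configuration.
Counting donor atoms: 4×chloride (monodentate) → 4 donors; 1×ethylenediamine (bidentate) → 2 donors. Coordination number = 6.
The spin state decides the count: Chloride is a weak-field ligand for a first-row metal, so the complex is high-spin.
An octahedral high-spin d⁴ ion is t₂g³e_g¹, giving 4 unpaired electrons.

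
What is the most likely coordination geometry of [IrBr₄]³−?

Ligand charges: each bromide is −1. With an overall charge of −3 the iridium centre must be in the +1 oxidation state.
Group 9 minus oxidation state 1 gives a d⁸ configuration.
With 4 monodentate ligands the coordination number is 4.
A 5d d⁸ ion has a large crystal-field splitting; square planar leaves the high-energy d_{x²−y²} orbital empty and maximises CFSE.

square planar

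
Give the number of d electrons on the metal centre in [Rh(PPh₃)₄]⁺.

Summing ligand charges against the +1 overall charge gives an oxidation state of +1 for rhodium.
Group 9 minus oxidation state 1 gives a d⁸ configuration.

d⁸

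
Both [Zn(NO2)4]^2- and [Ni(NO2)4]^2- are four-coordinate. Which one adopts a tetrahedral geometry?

[Zn(NO2)4]^2-

For [Zn(NO2)4]^2-: Ligand charges: each nitro (N-bound nitrite) is −1. With an overall charge of −2 the zinc centre must be in the +2 oxidation state. Zn sits in group 12, so the d-electron count is 12 − 2 = 10. A d¹⁰ ion has no crystal-field stabilisation preference between square planar and tetrahedral, so four ligands adopt the sterically favoured tetrahedral geometry. → tetrahedral.
For [Ni(NO2)4]^2-: Each nitro (N-bound nitrite) is −1; balancing the −2 overall charge requires Ni(II). Nickel is a group-10 element; Ni(II) is therefore d⁸. Nitro (N-bound nitrite) is a strong-field ligand (high in the spectrochemical series). A 3d d⁸ ion with strong-field ligands gains enough CFSE to favour square planar over tetrahedral. → square planar.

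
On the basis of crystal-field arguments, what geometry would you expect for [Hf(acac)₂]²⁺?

tetrahedral

Summing ligand charges against the +2 overall charge gives an oxidation state of +4 for hafnium.
Hafnium is a group-4 element; Hf(IV) is therefore d⁰.
Counting donor atoms: 2×acetylacetonate (bidentate) → 4 donors. Coordination number = 4.
A d⁰ ion has no crystal-field stabilisation preference between square planar and tetrahedral, so four ligands adopt the sterically favoured tetrahedral geometry.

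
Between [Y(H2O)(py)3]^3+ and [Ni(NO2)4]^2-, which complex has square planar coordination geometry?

For [Y(H2O)(py)3]^3+: Ligand charges: water is neutral; pyridine is neutral. With an overall charge of +3 the yttrium centre must be in the +3 oxidation state. Yttrium is a group-3 element; Y(III) is therefore d⁰. A d⁰ ion has no crystal-field stabilisation preference between square planar and tetrahedral, so four ligands adopt the sterically favoured tetrahedral geometry. → tetrahedral.
For [Ni(NO2)4]^2-: Ligand charges: each nitro (N-bound nitrite) is −1. With an overall charge of −2 the nickel centre must be in the +2 oxidation state. Group 10 minus oxidation state 2 gives a d⁸ configuration. Nitro (N-bound nitrite) is a strong-field ligand (high in the spectrochemical series). A 3d d⁸ ion with strong-field ligands gains enough CFSE to favour square planar over tetrahedral. → square planar.

[Ni(NO2)4]^2-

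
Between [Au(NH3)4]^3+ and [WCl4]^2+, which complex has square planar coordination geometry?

[Au(NH3)4]^3+

For [Au(NH3)4]^3+: Ligand charges: ammonia is neutral. With an overall charge of +3 the gold centre must be in the +3 oxidation state. Group 11 minus oxidation state 3 gives a d⁸ configuration. A 5d d⁸ ion has a large crystal-field splitting; square planar leaves the high-energy d_{x²−y²} orbital empty and maximises CFSE. → square planar.
For [WCl4]^2+: Ligand charges: each chloride is −1. With an overall charge of +2 the tungsten centre must be in the +6 oxidation state. Tungsten is a group-6 element; W(VI) is therefore d⁰. A d⁰ ion has no crystal-field stabilisation preference between square planar and tetrahedral, so four ligands adopt the sterically favoured tetrahedral geometry. → tetrahedral.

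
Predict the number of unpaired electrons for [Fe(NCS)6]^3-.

5 unpaired electrons

Each isothiocyanate is −1; balancing the −3 overall charge requires Fe(III).
Iron is a group-8 element; Fe(III) is therefore d⁵.
The spin state decides the count: Isothiocyanate is a weak-field ligand for a first-row metal, so the complex is high-spin.
An octahedral high-spin d⁵ ion is t₂g³e_g², giving 5 unpaired electrons.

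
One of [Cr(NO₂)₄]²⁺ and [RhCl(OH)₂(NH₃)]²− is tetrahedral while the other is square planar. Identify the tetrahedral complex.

[Cr(NO₂)₄]²⁺

For [Cr(NO₂)₄]²⁺: Ligand charges: each nitro (N-bound nitrite) is −1. With an overall charge of +2 the chromium centre must be in the +6 oxidation state. Group 6 minus oxidation state 6 gives a d⁰ configuration. A d⁰ ion has no crystal-field stabilisation preference between square planar and tetrahedral, so four ligands adopt the sterically favoured tetrahedral geometry. → tetrahedral.
For [RhCl(OH)₂(NH₃)]²−: Summing ligand charges against the −2 overall charge gives an oxidation state of +1 for rhodium. Rh sits in group 9, so the d-electron count is 9 − 1 = 8. A 4d d⁸ ion has a large crystal-field splitting; square planar leaves the high-energy d_{x²−y²} orbital empty and maximises CFSE. → square planar.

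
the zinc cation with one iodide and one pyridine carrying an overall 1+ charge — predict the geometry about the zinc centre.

linear

Each iodide is −1; pyridine is neutral; balancing the +1 overall charge requires Zn(II).
Zn sits in group 12, so the d-electron count is 12 − 2 = 10.
Coordination number: 2.
A d¹⁰ ion with only two ligands adopts a linear arrangement (sp hybridisation; no CFSE preference).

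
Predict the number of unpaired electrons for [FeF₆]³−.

5 unpaired electrons

Each fluoride is −1; balancing the −3 overall charge requires Fe(III).
Iron is a group-8 element; Fe(III) is therefore d⁵.
The spin state decides the count: Fluoride is a weak-field ligand for a first-row metal, so the complex is high-spin.
An octahedral high-spin d⁵ ion is t₂g³e_g², giving 5 unpaired electrons.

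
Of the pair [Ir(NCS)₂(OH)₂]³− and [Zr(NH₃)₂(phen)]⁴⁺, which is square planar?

For [Ir(NCS)₂(OH)₂]³−: Ligand charges: each isothiocyanate is −1; each hydroxide is −1. With an overall charge of −3 the iridium centre must be in the +1 oxidation state. Ir sits in group 9, so the d-electron count is 9 − 1 = 8. A 5d d⁸ ion has a large crystal-field splitting; square planar leaves the high-energy d_{x²−y²} orbital empty and maximises CFSE. → square planar.
For [Zr(NH₃)₂(phen)]⁴⁺: Ammonia is neutral; 1,10-phenanthroline is neutral; balancing the +4 overall charge requires Zr(IV). Group 4 minus oxidation state 4 gives a d⁰ configuration. A d⁰ ion has no crystal-field stabilisation preference between square planar and tetrahedral, so four ligands adopt the sterically favoured tetrahedral geometry. → tetrahedral.

[Ir(NCS)₂(OH)₂]³−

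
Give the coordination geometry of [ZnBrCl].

Ligand charges: each bromide is −1; each chloride is −1. With an overall charge of 0 the zinc centre must be in the +2 oxidation state.
Group 12 minus oxidation state 2 gives a d¹⁰ configuration.
Coordination number: 2.
A d¹⁰ ion with only two ligands adopts a linear arrangement (sp hybridisation; no CFSE preference).

linear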